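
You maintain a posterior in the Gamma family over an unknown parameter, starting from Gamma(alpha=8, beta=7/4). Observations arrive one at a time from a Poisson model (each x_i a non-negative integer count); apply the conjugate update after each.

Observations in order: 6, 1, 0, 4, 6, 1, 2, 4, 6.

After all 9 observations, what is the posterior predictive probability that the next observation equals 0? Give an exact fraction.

obs 1: x=6 → posterior Gamma(14, 11/4)
obs 2: x=1 → posterior Gamma(15, 15/4)
obs 3: x=0 → posterior Gamma(15, 19/4)
obs 4: x=4 → posterior Gamma(19, 23/4)
obs 5: x=6 → posterior Gamma(25, 27/4)
obs 6: x=1 → posterior Gamma(26, 31/4)
obs 7: x=2 → posterior Gamma(28, 35/4)
obs 8: x=4 → posterior Gamma(32, 39/4)
obs 9: x=6 → posterior Gamma(38, 43/4)

117978076721962612173940113690014607924988788154242895784412649/3465122572092046296464724059395298458186535561070143621795409889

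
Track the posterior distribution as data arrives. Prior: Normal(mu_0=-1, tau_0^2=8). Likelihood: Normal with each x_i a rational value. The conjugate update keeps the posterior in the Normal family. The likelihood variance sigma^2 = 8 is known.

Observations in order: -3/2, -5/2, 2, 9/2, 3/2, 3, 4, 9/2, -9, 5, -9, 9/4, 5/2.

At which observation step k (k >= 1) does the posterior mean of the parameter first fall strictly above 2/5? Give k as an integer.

obs 1: x=-3/2 → posterior Normal(-5/4, 4)
obs 2: x=-5/2 → posterior Normal(-5/3, 8/3)
obs 3: x=2 → posterior Normal(-3/4, 2)
obs 4: x=9/2 → posterior Normal(3/10, 8/5)
obs 5: x=3/2 → posterior Normal(1/2, 4/3)
obs 6: x=3 → posterior Normal(6/7, 8/7)
obs 7: x=4 → posterior Normal(5/4, 1)
obs 8: x=9/2 → posterior Normal(29/18, 8/9)
obs 9: x=-9 → posterior Normal(11/20, 4/5)
obs 10: x=5 → posterior Normal(21/22, 8/11)
obs 11: x=-9 → posterior Normal(1/8, 2/3)
obs 12: x=9/4 → posterior Normal(15/52, 8/13)
obs 13: x=5/2 → posterior Normal(25/56, 4/7)

k = 5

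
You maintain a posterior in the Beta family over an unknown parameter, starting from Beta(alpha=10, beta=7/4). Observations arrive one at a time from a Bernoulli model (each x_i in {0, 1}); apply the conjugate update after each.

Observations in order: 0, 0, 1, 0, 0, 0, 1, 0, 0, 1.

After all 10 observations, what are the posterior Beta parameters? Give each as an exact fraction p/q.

alpha=13, beta=35/4

obs 1: x=0 → posterior Beta(10, 11/4)
obs 2: x=0 → posterior Beta(10, 15/4)
obs 3: x=1 → posterior Beta(11, 15/4)
obs 4: x=0 → posterior Beta(11, 19/4)
obs 5: x=0 → posterior Beta(11, 23/4)
obs 6: x=0 → posterior Beta(11, 27/4)
obs 7: x=1 → posterior Beta(12, 27/4)
obs 8: x=0 → posterior Beta(12, 31/4)
obs 9: x=0 → posterior Beta(12, 35/4)
obs 10: x=1 → posterior Beta(13, 35/4)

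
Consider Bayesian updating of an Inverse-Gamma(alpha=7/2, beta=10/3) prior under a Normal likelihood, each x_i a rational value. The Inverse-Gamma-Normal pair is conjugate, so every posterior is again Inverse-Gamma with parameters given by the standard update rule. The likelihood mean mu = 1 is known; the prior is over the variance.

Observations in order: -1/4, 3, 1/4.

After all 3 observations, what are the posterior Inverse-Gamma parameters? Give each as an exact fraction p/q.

obs 1: x=-1/4 → posterior Inverse-Gamma(4, 395/96)
obs 2: x=3 → posterior Inverse-Gamma(9/2, 587/96)
obs 3: x=1/4 → posterior Inverse-Gamma(5, 307/48)

alpha=5, beta=307/48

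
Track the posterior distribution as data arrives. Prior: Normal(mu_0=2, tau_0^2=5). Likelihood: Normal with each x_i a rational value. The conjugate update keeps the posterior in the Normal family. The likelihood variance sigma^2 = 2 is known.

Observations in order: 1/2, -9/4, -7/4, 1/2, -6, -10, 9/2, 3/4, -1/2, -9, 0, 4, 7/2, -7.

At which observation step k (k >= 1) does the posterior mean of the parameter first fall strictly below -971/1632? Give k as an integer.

obs 1: x=1/2 → posterior Normal(13/14, 10/7)
obs 2: x=-9/4 → posterior Normal(-19/48, 5/6)
obs 3: x=-7/4 → posterior Normal(-27/34, 10/17)
obs 4: x=1/2 → posterior Normal(-1/2, 5/11)
obs 5: x=-6 → posterior Normal(-41/27, 10/27)
obs 6: x=-10 → posterior Normal(-91/32, 5/16)
obs 7: x=9/2 → posterior Normal(-137/74, 10/37)
obs 8: x=3/4 → posterior Normal(-37/24, 5/21)
obs 9: x=-1/2 → posterior Normal(-269/188, 10/47)
obs 10: x=-9 → posterior Normal(-449/208, 5/26)
obs 11: x=0 → posterior Normal(-449/228, 10/57)
obs 12: x=4 → posterior Normal(-369/248, 5/31)
obs 13: x=7/2 → posterior Normal(-299/268, 10/67)
obs 14: x=-7 → posterior Normal(-439/288, 5/36)

k = 3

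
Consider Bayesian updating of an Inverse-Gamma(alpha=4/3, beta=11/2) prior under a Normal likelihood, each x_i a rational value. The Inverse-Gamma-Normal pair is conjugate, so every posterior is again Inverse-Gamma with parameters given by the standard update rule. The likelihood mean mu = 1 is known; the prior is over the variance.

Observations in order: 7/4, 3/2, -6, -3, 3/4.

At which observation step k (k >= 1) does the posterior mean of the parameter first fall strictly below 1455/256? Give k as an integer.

k = 2

obs 1: x=7/4 → posterior Inverse-Gamma(11/6, 185/32)
obs 2: x=3/2 → posterior Inverse-Gamma(7/3, 189/32)
obs 3: x=-6 → posterior Inverse-Gamma(17/6, 973/32)
obs 4: x=-3 → posterior Inverse-Gamma(10/3, 1229/32)
obs 5: x=3/4 → posterior Inverse-Gamma(23/6, 615/16)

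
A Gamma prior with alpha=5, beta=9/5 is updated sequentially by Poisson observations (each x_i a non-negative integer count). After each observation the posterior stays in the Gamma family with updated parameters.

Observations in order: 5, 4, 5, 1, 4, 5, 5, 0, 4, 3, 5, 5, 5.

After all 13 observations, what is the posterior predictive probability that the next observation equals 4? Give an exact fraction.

obs 1: x=5 → posterior Gamma(10, 14/5)
obs 2: x=4 → posterior Gamma(14, 19/5)
obs 3: x=5 → posterior Gamma(19, 24/5)
obs 4: x=1 → posterior Gamma(20, 29/5)
obs 5: x=4 → posterior Gamma(24, 34/5)
obs 6: x=5 → posterior Gamma(29, 39/5)
obs 7: x=5 → posterior Gamma(34, 44/5)
obs 8: x=0 → posterior Gamma(34, 49/5)
obs 9: x=4 → posterior Gamma(38, 54/5)
obs 10: x=3 → posterior Gamma(41, 59/5)
obs 11: x=5 → posterior Gamma(46, 64/5)
obs 12: x=5 → posterior Gamma(51, 69/5)
obs 13: x=5 → posterior Gamma(56, 74/5)

135203510634699222138486007634942654920442453234153778410506683799067921736002944601118751645855348570833551360000/720485885718071652297219074594462448274929401422033425598957670085173380001217896108529450445897279751382938683201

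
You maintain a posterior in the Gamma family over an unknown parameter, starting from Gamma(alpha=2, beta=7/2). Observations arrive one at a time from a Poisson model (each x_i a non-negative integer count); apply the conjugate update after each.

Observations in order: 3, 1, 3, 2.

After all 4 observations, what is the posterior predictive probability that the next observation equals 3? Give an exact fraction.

obs 1: x=3 → posterior Gamma(5, 9/2)
obs 2: x=1 → posterior Gamma(6, 11/2)
obs 3: x=3 → posterior Gamma(9, 13/2)
obs 4: x=2 → posterior Gamma(11, 15/2)

19790641406250000/168377826559400929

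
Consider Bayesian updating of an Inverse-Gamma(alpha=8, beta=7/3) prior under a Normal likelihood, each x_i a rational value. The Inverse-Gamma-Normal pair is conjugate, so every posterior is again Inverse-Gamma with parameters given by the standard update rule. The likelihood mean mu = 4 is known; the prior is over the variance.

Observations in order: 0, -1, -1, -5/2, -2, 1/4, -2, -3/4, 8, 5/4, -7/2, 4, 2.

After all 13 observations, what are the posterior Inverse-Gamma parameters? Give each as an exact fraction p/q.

obs 1: x=0 → posterior Inverse-Gamma(17/2, 31/3)
obs 2: x=-1 → posterior Inverse-Gamma(9, 137/6)
obs 3: x=-1 → posterior Inverse-Gamma(19/2, 106/3)
obs 4: x=-5/2 → posterior Inverse-Gamma(10, 1355/24)
obs 5: x=-2 → posterior Inverse-Gamma(21/2, 1787/24)
obs 6: x=1/4 → posterior Inverse-Gamma(11, 7823/96)
obs 7: x=-2 → posterior Inverse-Gamma(23/2, 9551/96)
obs 8: x=-3/4 → posterior Inverse-Gamma(12, 5317/48)
obs 9: x=8 → posterior Inverse-Gamma(25/2, 5701/48)
obs 10: x=5/4 → posterior Inverse-Gamma(13, 11765/96)
obs 11: x=-7/2 → posterior Inverse-Gamma(27/2, 14465/96)
obs 12: x=4 → posterior Inverse-Gamma(14, 14465/96)
obs 13: x=2 → posterior Inverse-Gamma(29/2, 14657/96)

alpha=29/2, beta=14657/96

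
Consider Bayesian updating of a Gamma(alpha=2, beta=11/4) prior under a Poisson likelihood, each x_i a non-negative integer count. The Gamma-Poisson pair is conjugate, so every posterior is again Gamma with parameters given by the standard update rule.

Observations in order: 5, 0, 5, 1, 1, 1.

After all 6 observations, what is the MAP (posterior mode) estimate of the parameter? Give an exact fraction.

obs 1: x=5 → posterior Gamma(7, 15/4)
obs 2: x=0 → posterior Gamma(7, 19/4)
obs 3: x=5 → posterior Gamma(12, 23/4)
obs 4: x=1 → posterior Gamma(13, 27/4)
obs 5: x=1 → posterior Gamma(14, 31/4)
obs 6: x=1 → posterior Gamma(15, 35/4)

8/5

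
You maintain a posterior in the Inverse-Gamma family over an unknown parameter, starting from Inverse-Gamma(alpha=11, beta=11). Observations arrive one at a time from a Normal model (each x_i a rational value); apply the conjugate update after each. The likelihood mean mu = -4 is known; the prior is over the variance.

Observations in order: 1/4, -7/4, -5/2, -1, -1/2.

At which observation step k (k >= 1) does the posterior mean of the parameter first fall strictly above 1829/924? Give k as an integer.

obs 1: x=1/4 → posterior Inverse-Gamma(23/2, 641/32)
obs 2: x=-7/4 → posterior Inverse-Gamma(12, 361/16)
obs 3: x=-5/2 → posterior Inverse-Gamma(25/2, 379/16)
obs 4: x=-1 → posterior Inverse-Gamma(13, 451/16)
obs 5: x=-1/2 → posterior Inverse-Gamma(27/2, 549/16)

k = 2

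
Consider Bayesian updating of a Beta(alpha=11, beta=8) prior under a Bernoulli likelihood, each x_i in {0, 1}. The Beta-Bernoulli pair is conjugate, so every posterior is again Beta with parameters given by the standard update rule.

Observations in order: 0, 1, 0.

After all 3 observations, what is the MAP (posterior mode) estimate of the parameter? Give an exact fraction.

obs 1: x=0 → posterior Beta(11, 9)
obs 2: x=1 → posterior Beta(12, 9)
obs 3: x=0 → posterior Beta(12, 10)

11/20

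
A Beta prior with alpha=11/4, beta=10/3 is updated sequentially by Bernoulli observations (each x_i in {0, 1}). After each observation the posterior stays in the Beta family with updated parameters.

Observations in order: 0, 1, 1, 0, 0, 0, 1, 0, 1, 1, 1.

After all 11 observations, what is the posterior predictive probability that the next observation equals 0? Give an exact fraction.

obs 1: x=0 → posterior Beta(11/4, 13/3)
obs 2: x=1 → posterior Beta(15/4, 13/3)
obs 3: x=1 → posterior Beta(19/4, 13/3)
obs 4: x=0 → posterior Beta(19/4, 16/3)
obs 5: x=0 → posterior Beta(19/4, 19/3)
obs 6: x=0 → posterior Beta(19/4, 22/3)
obs 7: x=1 → posterior Beta(23/4, 22/3)
obs 8: x=0 → posterior Beta(23/4, 25/3)
obs 9: x=1 → posterior Beta(27/4, 25/3)
obs 10: x=1 → posterior Beta(31/4, 25/3)
obs 11: x=1 → posterior Beta(35/4, 25/3)

20/41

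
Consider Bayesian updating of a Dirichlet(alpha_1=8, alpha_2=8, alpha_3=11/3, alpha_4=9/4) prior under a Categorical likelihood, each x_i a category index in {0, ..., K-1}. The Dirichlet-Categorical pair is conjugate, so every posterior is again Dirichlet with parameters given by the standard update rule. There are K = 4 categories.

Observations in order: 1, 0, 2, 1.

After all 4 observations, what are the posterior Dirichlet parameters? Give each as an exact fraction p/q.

obs 1: x=1 → posterior Dirichlet(8, 9, 11/3, 9/4)
obs 2: x=0 → posterior Dirichlet(9, 9, 11/3, 9/4)
obs 3: x=2 → posterior Dirichlet(9, 9, 14/3, 9/4)
obs 4: x=1 → posterior Dirichlet(9, 10, 14/3, 9/4)

alpha_1=9, alpha_2=10, alpha_3=14/3, alpha_4=9/4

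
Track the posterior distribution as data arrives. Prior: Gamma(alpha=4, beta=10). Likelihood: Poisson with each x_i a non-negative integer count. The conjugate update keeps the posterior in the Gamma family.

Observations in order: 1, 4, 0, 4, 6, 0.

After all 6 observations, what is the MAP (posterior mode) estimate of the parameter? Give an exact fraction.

9/8

obs 1: x=1 → posterior Gamma(5, 11)
obs 2: x=4 → posterior Gamma(9, 12)
obs 3: x=0 → posterior Gamma(9, 13)
obs 4: x=4 → posterior Gamma(13, 14)
obs 5: x=6 → posterior Gamma(19, 15)
obs 6: x=0 → posterior Gamma(19, 16)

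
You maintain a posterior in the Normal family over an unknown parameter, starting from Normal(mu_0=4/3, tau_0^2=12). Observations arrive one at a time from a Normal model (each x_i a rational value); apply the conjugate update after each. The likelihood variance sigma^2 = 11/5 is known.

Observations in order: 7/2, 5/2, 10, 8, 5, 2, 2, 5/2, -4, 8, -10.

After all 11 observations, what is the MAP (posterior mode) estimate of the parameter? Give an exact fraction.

5354/2013

obs 1: x=7/2 → posterior Normal(674/213, 132/71)
obs 2: x=5/2 → posterior Normal(1124/393, 132/131)
obs 3: x=10 → posterior Normal(2924/573, 132/191)
obs 4: x=8 → posterior Normal(4364/753, 132/251)
obs 5: x=5 → posterior Normal(5264/933, 132/311)
obs 6: x=2 → posterior Normal(5624/1113, 132/371)
obs 7: x=2 → posterior Normal(5984/1293, 132/431)
obs 8: x=5/2 → posterior Normal(6434/1473, 132/491)
obs 9: x=-4 → posterior Normal(5714/1653, 132/551)
obs 10: x=8 → posterior Normal(7154/1833, 132/611)
obs 11: x=-10 → posterior Normal(5354/2013, 12/61)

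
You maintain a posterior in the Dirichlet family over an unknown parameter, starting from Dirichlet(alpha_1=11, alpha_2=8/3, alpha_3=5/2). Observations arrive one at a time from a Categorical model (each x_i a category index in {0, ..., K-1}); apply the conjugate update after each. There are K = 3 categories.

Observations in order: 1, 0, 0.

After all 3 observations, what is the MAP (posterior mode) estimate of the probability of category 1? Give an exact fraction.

16/97

obs 1: x=1 → posterior Dirichlet(11, 11/3, 5/2)
obs 2: x=0 → posterior Dirichlet(12, 11/3, 5/2)
obs 3: x=0 → posterior Dirichlet(13, 11/3, 5/2)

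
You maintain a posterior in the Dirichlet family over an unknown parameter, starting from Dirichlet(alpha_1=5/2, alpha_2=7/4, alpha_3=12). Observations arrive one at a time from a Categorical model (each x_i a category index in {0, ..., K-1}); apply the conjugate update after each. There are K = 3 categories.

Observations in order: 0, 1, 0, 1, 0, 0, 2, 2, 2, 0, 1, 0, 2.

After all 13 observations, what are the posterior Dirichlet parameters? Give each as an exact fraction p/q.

obs 1: x=0 → posterior Dirichlet(7/2, 7/4, 12)
obs 2: x=1 → posterior Dirichlet(7/2, 11/4, 12)
obs 3: x=0 → posterior Dirichlet(9/2, 11/4, 12)
obs 4: x=1 → posterior Dirichlet(9/2, 15/4, 12)
obs 5: x=0 → posterior Dirichlet(11/2, 15/4, 12)
obs 6: x=0 → posterior Dirichlet(13/2, 15/4, 12)
obs 7: x=2 → posterior Dirichlet(13/2, 15/4, 13)
obs 8: x=2 → posterior Dirichlet(13/2, 15/4, 14)
obs 9: x=2 → posterior Dirichlet(13/2, 15/4, 15)
obs 10: x=0 → posterior Dirichlet(15/2, 15/4, 15)
obs 11: x=1 → posterior Dirichlet(15/2, 19/4, 15)
obs 12: x=0 → posterior Dirichlet(17/2, 19/4, 15)
obs 13: x=2 → posterior Dirichlet(17/2, 19/4, 16)

alpha_1=17/2, alpha_2=19/4, alpha_3=16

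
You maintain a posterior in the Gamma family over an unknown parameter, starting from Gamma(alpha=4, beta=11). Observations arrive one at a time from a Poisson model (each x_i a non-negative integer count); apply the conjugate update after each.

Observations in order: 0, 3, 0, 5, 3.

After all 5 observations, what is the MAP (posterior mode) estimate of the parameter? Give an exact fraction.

obs 1: x=0 → posterior Gamma(4, 12)
obs 2: x=3 → posterior Gamma(7, 13)
obs 3: x=0 → posterior Gamma(7, 14)
obs 4: x=5 → posterior Gamma(12, 15)
obs 5: x=3 → posterior Gamma(15, 16)

7/8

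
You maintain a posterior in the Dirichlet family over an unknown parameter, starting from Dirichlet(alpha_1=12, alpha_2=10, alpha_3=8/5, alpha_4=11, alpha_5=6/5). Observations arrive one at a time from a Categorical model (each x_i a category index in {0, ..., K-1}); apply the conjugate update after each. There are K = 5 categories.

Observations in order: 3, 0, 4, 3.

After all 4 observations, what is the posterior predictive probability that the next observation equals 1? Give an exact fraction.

50/199

obs 1: x=3 → posterior Dirichlet(12, 10, 8/5, 12, 6/5)
obs 2: x=0 → posterior Dirichlet(13, 10, 8/5, 12, 6/5)
obs 3: x=4 → posterior Dirichlet(13, 10, 8/5, 12, 11/5)
obs 4: x=3 → posterior Dirichlet(13, 10, 8/5, 13, 11/5)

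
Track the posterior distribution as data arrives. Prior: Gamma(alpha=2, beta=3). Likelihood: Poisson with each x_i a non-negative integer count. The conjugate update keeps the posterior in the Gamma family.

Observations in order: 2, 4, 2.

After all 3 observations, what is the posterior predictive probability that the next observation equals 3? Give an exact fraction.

obs 1: x=2 → posterior Gamma(4, 4)
obs 2: x=4 → posterior Gamma(8, 5)
obs 3: x=2 → posterior Gamma(10, 6)

13302558720/96889010407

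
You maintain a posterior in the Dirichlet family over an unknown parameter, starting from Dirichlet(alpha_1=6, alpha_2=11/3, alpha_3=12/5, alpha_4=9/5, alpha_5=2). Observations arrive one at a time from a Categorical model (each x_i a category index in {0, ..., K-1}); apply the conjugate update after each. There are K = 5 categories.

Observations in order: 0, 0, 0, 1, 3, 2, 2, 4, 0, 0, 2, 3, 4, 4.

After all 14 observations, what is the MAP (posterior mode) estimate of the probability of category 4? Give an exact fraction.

obs 1: x=0 → posterior Dirichlet(7, 11/3, 12/5, 9/5, 2)
obs 2: x=0 → posterior Dirichlet(8, 11/3, 12/5, 9/5, 2)
obs 3: x=0 → posterior Dirichlet(9, 11/3, 12/5, 9/5, 2)
obs 4: x=1 → posterior Dirichlet(9, 14/3, 12/5, 9/5, 2)
obs 5: x=3 → posterior Dirichlet(9, 14/3, 12/5, 14/5, 2)
obs 6: x=2 → posterior Dirichlet(9, 14/3, 17/5, 14/5, 2)
obs 7: x=2 → posterior Dirichlet(9, 14/3, 22/5, 14/5, 2)
obs 8: x=4 → posterior Dirichlet(9, 14/3, 22/5, 14/5, 3)
obs 9: x=0 → posterior Dirichlet(10, 14/3, 22/5, 14/5, 3)
obs 10: x=0 → posterior Dirichlet(11, 14/3, 22/5, 14/5, 3)
obs 11: x=2 → posterior Dirichlet(11, 14/3, 27/5, 14/5, 3)
obs 12: x=3 → posterior Dirichlet(11, 14/3, 27/5, 19/5, 3)
obs 13: x=4 → posterior Dirichlet(11, 14/3, 27/5, 19/5, 4)
obs 14: x=4 → posterior Dirichlet(11, 14/3, 27/5, 19/5, 5)

60/373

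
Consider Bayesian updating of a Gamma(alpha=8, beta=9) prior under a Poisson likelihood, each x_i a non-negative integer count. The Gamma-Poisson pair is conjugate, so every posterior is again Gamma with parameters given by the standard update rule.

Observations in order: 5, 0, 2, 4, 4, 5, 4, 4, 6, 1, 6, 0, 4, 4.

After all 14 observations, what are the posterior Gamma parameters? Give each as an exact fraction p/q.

alpha=57, beta=23

obs 1: x=5 → posterior Gamma(13, 10)
obs 2: x=0 → posterior Gamma(13, 11)
obs 3: x=2 → posterior Gamma(15, 12)
obs 4: x=4 → posterior Gamma(19, 13)
obs 5: x=4 → posterior Gamma(23, 14)
obs 6: x=5 → posterior Gamma(28, 15)
obs 7: x=4 → posterior Gamma(32, 16)
obs 8: x=4 → posterior Gamma(36, 17)
obs 9: x=6 → posterior Gamma(42, 18)
obs 10: x=1 → posterior Gamma(43, 19)
obs 11: x=6 → posterior Gamma(49, 20)
obs 12: x=0 → posterior Gamma(49, 21)
obs 13: x=4 → posterior Gamma(53, 22)
obs 14: x=4 → posterior Gamma(57, 23)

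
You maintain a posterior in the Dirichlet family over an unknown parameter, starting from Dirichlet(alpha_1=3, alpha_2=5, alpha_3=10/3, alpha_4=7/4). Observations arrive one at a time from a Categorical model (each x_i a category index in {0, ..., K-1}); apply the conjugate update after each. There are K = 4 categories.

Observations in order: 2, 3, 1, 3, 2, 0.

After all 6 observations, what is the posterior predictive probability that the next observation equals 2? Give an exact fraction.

64/229

obs 1: x=2 → posterior Dirichlet(3, 5, 13/3, 7/4)
obs 2: x=3 → posterior Dirichlet(3, 5, 13/3, 11/4)
obs 3: x=1 → posterior Dirichlet(3, 6, 13/3, 11/4)
obs 4: x=3 → posterior Dirichlet(3, 6, 13/3, 15/4)
obs 5: x=2 → posterior Dirichlet(3, 6, 16/3, 15/4)
obs 6: x=0 → posterior Dirichlet(4, 6, 16/3, 15/4)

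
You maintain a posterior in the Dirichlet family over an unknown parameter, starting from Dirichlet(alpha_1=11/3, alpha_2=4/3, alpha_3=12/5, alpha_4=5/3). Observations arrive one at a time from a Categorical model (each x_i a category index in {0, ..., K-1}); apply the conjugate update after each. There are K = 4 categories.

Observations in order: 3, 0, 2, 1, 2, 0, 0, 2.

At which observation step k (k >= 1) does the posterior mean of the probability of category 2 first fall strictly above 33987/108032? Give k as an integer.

obs 1: x=3 → posterior Dirichlet(11/3, 4/3, 12/5, 8/3)
obs 2: x=0 → posterior Dirichlet(14/3, 4/3, 12/5, 8/3)
obs 3: x=2 → posterior Dirichlet(14/3, 4/3, 17/5, 8/3)
obs 4: x=1 → posterior Dirichlet(14/3, 7/3, 17/5, 8/3)
obs 5: x=2 → posterior Dirichlet(14/3, 7/3, 22/5, 8/3)
obs 6: x=0 → posterior Dirichlet(17/3, 7/3, 22/5, 8/3)
obs 7: x=0 → posterior Dirichlet(20/3, 7/3, 22/5, 8/3)
obs 8: x=2 → posterior Dirichlet(20/3, 7/3, 27/5, 8/3)

k = 8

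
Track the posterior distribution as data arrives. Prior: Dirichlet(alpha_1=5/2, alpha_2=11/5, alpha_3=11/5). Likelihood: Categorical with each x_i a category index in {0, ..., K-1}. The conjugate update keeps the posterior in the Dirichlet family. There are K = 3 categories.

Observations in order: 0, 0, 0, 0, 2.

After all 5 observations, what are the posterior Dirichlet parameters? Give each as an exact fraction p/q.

alpha_1=13/2, alpha_2=11/5, alpha_3=16/5

obs 1: x=0 → posterior Dirichlet(7/2, 11/5, 11/5)
obs 2: x=0 → posterior Dirichlet(9/2, 11/5, 11/5)
obs 3: x=0 → posterior Dirichlet(11/2, 11/5, 11/5)
obs 4: x=0 → posterior Dirichlet(13/2, 11/5, 11/5)
obs 5: x=2 → posterior Dirichlet(13/2, 11/5, 16/5)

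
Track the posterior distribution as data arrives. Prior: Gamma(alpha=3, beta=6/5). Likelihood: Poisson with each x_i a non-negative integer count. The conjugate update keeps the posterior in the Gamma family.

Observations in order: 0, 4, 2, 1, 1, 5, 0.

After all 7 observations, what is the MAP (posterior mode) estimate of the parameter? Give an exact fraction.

obs 1: x=0 → posterior Gamma(3, 11/5)
obs 2: x=4 → posterior Gamma(7, 16/5)
obs 3: x=2 → posterior Gamma(9, 21/5)
obs 4: x=1 → posterior Gamma(10, 26/5)
obs 5: x=1 → posterior Gamma(11, 31/5)
obs 6: x=5 → posterior Gamma(16, 36/5)
obs 7: x=0 → posterior Gamma(16, 41/5)

75/41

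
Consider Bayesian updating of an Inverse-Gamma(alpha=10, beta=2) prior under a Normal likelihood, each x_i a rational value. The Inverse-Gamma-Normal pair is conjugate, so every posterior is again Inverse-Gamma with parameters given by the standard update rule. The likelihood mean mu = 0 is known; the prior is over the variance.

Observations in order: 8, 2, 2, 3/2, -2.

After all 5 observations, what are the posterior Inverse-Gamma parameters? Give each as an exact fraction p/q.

alpha=25/2, beta=329/8

obs 1: x=8 → posterior Inverse-Gamma(21/2, 34)
obs 2: x=2 → posterior Inverse-Gamma(11, 36)
obs 3: x=2 → posterior Inverse-Gamma(23/2, 38)
obs 4: x=3/2 → posterior Inverse-Gamma(12, 313/8)
obs 5: x=-2 → posterior Inverse-Gamma(25/2, 329/8)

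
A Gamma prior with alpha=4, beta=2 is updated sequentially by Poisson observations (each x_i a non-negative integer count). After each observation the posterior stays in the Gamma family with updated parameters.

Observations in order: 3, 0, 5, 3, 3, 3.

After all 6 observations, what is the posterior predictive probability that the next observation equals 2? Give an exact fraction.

obs 1: x=3 → posterior Gamma(7, 3)
obs 2: x=0 → posterior Gamma(7, 4)
obs 3: x=5 → posterior Gamma(12, 5)
obs 4: x=3 → posterior Gamma(15, 6)
obs 5: x=3 → posterior Gamma(18, 7)
obs 6: x=3 → posterior Gamma(21, 8)

710199646837817737216/2954312706550833698643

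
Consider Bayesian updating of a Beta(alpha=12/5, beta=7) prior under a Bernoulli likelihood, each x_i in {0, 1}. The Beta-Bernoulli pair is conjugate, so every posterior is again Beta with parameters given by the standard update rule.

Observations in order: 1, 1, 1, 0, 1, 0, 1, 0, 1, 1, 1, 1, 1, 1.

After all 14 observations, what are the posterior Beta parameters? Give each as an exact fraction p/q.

alpha=67/5, beta=10

obs 1: x=1 → posterior Beta(17/5, 7)
obs 2: x=1 → posterior Beta(22/5, 7)
obs 3: x=1 → posterior Beta(27/5, 7)
obs 4: x=0 → posterior Beta(27/5, 8)
obs 5: x=1 → posterior Beta(32/5, 8)
obs 6: x=0 → posterior Beta(32/5, 9)
obs 7: x=1 → posterior Beta(37/5, 9)
obs 8: x=0 → posterior Beta(37/5, 10)
obs 9: x=1 → posterior Beta(42/5, 10)
obs 10: x=1 → posterior Beta(47/5, 10)
obs 11: x=1 → posterior Beta(52/5, 10)
obs 12: x=1 → posterior Beta(57/5, 10)
obs 13: x=1 → posterior Beta(62/5, 10)
obs 14: x=1 → posterior Beta(67/5, 10)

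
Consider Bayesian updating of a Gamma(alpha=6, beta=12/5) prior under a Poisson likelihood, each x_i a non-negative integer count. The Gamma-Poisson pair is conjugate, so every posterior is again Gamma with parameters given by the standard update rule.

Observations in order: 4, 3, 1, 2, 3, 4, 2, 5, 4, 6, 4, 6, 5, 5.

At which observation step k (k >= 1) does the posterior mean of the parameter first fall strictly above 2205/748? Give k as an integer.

k = 2

obs 1: x=4 → posterior Gamma(10, 17/5)
obs 2: x=3 → posterior Gamma(13, 22/5)
obs 3: x=1 → posterior Gamma(14, 27/5)
obs 4: x=2 → posterior Gamma(16, 32/5)
obs 5: x=3 → posterior Gamma(19, 37/5)
obs 6: x=4 → posterior Gamma(23, 42/5)
obs 7: x=2 → posterior Gamma(25, 47/5)
obs 8: x=5 → posterior Gamma(30, 52/5)
obs 9: x=4 → posterior Gamma(34, 57/5)
obs 10: x=6 → posterior Gamma(40, 62/5)
obs 11: x=4 → posterior Gamma(44, 67/5)
obs 12: x=6 → posterior Gamma(50, 72/5)
obs 13: x=5 → posterior Gamma(55, 77/5)
obs 14: x=5 → posterior Gamma(60, 82/5)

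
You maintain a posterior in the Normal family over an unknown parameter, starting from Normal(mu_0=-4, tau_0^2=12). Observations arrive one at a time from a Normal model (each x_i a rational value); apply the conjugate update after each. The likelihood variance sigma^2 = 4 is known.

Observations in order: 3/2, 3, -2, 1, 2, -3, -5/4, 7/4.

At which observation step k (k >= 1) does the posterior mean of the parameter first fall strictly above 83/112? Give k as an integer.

obs 1: x=3/2 → posterior Normal(1/8, 3)
obs 2: x=3 → posterior Normal(19/14, 12/7)
obs 3: x=-2 → posterior Normal(7/20, 6/5)
obs 4: x=1 → posterior Normal(1/2, 12/13)
obs 5: x=2 → posterior Normal(25/32, 3/4)
obs 6: x=-3 → posterior Normal(7/38, 12/19)
obs 7: x=-5/4 → posterior Normal(-1/88, 6/11)
obs 8: x=7/4 → posterior Normal(1/5, 12/25)

k = 2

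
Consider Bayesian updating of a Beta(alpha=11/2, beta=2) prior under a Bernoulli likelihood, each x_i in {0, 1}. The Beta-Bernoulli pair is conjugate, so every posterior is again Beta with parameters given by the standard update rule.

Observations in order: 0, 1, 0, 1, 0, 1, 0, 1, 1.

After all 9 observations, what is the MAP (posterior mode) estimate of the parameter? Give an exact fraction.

19/29

obs 1: x=0 → posterior Beta(11/2, 3)
obs 2: x=1 → posterior Beta(13/2, 3)
obs 3: x=0 → posterior Beta(13/2, 4)
obs 4: x=1 → posterior Beta(15/2, 4)
obs 5: x=0 → posterior Beta(15/2, 5)
obs 6: x=1 → posterior Beta(17/2, 5)
obs 7: x=0 → posterior Beta(17/2, 6)
obs 8: x=1 → posterior Beta(19/2, 6)
obs 9: x=1 → posterior Beta(21/2, 6)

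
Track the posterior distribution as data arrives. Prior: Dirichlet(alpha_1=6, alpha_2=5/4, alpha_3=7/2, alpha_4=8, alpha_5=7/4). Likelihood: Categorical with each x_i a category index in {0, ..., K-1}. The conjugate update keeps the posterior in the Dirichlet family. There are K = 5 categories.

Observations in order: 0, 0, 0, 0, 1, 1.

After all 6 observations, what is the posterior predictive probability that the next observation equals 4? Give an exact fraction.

7/106

obs 1: x=0 → posterior Dirichlet(7, 5/4, 7/2, 8, 7/4)
obs 2: x=0 → posterior Dirichlet(8, 5/4, 7/2, 8, 7/4)
obs 3: x=0 → posterior Dirichlet(9, 5/4, 7/2, 8, 7/4)
obs 4: x=0 → posterior Dirichlet(10, 5/4, 7/2, 8, 7/4)
obs 5: x=1 → posterior Dirichlet(10, 9/4, 7/2, 8, 7/4)
obs 6: x=1 → posterior Dirichlet(10, 13/4, 7/2, 8, 7/4)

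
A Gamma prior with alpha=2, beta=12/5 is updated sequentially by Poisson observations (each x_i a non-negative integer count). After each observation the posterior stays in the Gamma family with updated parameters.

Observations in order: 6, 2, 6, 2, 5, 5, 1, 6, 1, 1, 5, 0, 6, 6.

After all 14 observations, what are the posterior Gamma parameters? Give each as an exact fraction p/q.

obs 1: x=6 → posterior Gamma(8, 17/5)
obs 2: x=2 → posterior Gamma(10, 22/5)
obs 3: x=6 → posterior Gamma(16, 27/5)
obs 4: x=2 → posterior Gamma(18, 32/5)
obs 5: x=5 → posterior Gamma(23, 37/5)
obs 6: x=5 → posterior Gamma(28, 42/5)
obs 7: x=1 → posterior Gamma(29, 47/5)
obs 8: x=6 → posterior Gamma(35, 52/5)
obs 9: x=1 → posterior Gamma(36, 57/5)
obs 10: x=1 → posterior Gamma(37, 62/5)
obs 11: x=5 → posterior Gamma(42, 67/5)
obs 12: x=0 → posterior Gamma(42, 72/5)
obs 13: x=6 → posterior Gamma(48, 77/5)
obs 14: x=6 → posterior Gamma(54, 82/5)

alpha=54, beta=82/5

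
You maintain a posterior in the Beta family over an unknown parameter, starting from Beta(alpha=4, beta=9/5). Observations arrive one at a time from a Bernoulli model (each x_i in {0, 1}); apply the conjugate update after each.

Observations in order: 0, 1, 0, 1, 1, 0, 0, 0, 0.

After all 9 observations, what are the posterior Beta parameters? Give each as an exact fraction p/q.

alpha=7, beta=39/5

obs 1: x=0 → posterior Beta(4, 14/5)
obs 2: x=1 → posterior Beta(5, 14/5)
obs 3: x=0 → posterior Beta(5, 19/5)
obs 4: x=1 → posterior Beta(6, 19/5)
obs 5: x=1 → posterior Beta(7, 19/5)
obs 6: x=0 → posterior Beta(7, 24/5)
obs 7: x=0 → posterior Beta(7, 29/5)
obs 8: x=0 → posterior Beta(7, 34/5)
obs 9: x=0 → posterior Beta(7, 39/5)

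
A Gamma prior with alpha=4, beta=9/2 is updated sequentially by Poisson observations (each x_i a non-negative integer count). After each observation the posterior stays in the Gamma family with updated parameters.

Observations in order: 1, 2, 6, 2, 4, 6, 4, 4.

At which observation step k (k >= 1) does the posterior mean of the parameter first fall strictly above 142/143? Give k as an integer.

obs 1: x=1 → posterior Gamma(5, 11/2)
obs 2: x=2 → posterior Gamma(7, 13/2)
obs 3: x=6 → posterior Gamma(13, 15/2)
obs 4: x=2 → posterior Gamma(15, 17/2)
obs 5: x=4 → posterior Gamma(19, 19/2)
obs 6: x=6 → posterior Gamma(25, 21/2)
obs 7: x=4 → posterior Gamma(29, 23/2)
obs 8: x=4 → posterior Gamma(33, 25/2)

k = 2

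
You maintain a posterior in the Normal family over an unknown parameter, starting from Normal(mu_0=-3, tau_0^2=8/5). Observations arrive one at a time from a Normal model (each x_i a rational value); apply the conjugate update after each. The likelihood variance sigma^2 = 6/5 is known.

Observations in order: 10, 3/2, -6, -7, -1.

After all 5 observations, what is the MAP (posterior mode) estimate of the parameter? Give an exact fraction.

obs 1: x=10 → posterior Normal(31/7, 24/35)
obs 2: x=3/2 → posterior Normal(37/11, 24/55)
obs 3: x=-6 → posterior Normal(13/15, 8/25)
obs 4: x=-7 → posterior Normal(-15/19, 24/95)
obs 5: x=-1 → posterior Normal(-19/23, 24/115)

-19/23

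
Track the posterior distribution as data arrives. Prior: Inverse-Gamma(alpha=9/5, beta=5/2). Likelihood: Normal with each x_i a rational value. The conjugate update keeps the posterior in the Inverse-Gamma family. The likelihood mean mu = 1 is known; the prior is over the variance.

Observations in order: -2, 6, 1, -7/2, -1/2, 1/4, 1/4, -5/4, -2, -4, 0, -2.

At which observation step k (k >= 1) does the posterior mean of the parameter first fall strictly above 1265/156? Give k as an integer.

obs 1: x=-2 → posterior Inverse-Gamma(23/10, 7)
obs 2: x=6 → posterior Inverse-Gamma(14/5, 39/2)
obs 3: x=1 → posterior Inverse-Gamma(33/10, 39/2)
obs 4: x=-7/2 → posterior Inverse-Gamma(19/5, 237/8)
obs 5: x=-1/2 → posterior Inverse-Gamma(43/10, 123/4)
obs 6: x=1/4 → posterior Inverse-Gamma(24/5, 993/32)
obs 7: x=1/4 → posterior Inverse-Gamma(53/10, 501/16)
obs 8: x=-5/4 → posterior Inverse-Gamma(29/5, 1083/32)
obs 9: x=-2 → posterior Inverse-Gamma(63/10, 1227/32)
obs 10: x=-4 → posterior Inverse-Gamma(34/5, 1627/32)
obs 11: x=0 → posterior Inverse-Gamma(73/10, 1643/32)
obs 12: x=-2 → posterior Inverse-Gamma(39/5, 1787/32)

k = 2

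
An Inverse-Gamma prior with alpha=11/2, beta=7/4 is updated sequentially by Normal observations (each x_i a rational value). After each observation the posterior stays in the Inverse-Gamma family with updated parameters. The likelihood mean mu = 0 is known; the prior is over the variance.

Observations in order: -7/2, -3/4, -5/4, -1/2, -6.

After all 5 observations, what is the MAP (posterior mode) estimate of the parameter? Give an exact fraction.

433/144

obs 1: x=-7/2 → posterior Inverse-Gamma(6, 63/8)
obs 2: x=-3/4 → posterior Inverse-Gamma(13/2, 261/32)
obs 3: x=-5/4 → posterior Inverse-Gamma(7, 143/16)
obs 4: x=-1/2 → posterior Inverse-Gamma(15/2, 145/16)
obs 5: x=-6 → posterior Inverse-Gamma(8, 433/16)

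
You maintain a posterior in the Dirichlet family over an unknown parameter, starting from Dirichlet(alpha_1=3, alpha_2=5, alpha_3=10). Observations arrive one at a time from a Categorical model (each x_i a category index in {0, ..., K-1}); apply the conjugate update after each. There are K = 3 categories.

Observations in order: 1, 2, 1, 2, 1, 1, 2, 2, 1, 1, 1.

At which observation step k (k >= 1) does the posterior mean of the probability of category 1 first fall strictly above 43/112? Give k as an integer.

k = 10

obs 1: x=1 → posterior Dirichlet(3, 6, 10)
obs 2: x=2 → posterior Dirichlet(3, 6, 11)
obs 3: x=1 → posterior Dirichlet(3, 7, 11)
obs 4: x=2 → posterior Dirichlet(3, 7, 12)
obs 5: x=1 → posterior Dirichlet(3, 8, 12)
obs 6: x=1 → posterior Dirichlet(3, 9, 12)
obs 7: x=2 → posterior Dirichlet(3, 9, 13)
obs 8: x=2 → posterior Dirichlet(3, 9, 14)
obs 9: x=1 → posterior Dirichlet(3, 10, 14)
obs 10: x=1 → posterior Dirichlet(3, 11, 14)
obs 11: x=1 → posterior Dirichlet(3, 12, 14)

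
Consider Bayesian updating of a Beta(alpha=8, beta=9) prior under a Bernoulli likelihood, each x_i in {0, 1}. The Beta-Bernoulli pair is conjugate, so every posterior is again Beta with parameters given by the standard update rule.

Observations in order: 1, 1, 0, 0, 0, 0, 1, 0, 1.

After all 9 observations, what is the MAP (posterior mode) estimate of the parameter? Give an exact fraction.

11/24

obs 1: x=1 → posterior Beta(9, 9)
obs 2: x=1 → posterior Beta(10, 9)
obs 3: x=0 → posterior Beta(10, 10)
obs 4: x=0 → posterior Beta(10, 11)
obs 5: x=0 → posterior Beta(10, 12)
obs 6: x=0 → posterior Beta(10, 13)
obs 7: x=1 → posterior Beta(11, 13)
obs 8: x=0 → posterior Beta(11, 14)
obs 9: x=1 → posterior Beta(12, 14)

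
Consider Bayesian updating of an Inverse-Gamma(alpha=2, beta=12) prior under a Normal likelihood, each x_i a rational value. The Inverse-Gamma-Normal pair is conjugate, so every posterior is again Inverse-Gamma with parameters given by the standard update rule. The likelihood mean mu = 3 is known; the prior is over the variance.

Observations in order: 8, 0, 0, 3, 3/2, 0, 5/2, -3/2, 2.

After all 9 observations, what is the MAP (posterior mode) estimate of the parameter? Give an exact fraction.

133/20

obs 1: x=8 → posterior Inverse-Gamma(5/2, 49/2)
obs 2: x=0 → posterior Inverse-Gamma(3, 29)
obs 3: x=0 → posterior Inverse-Gamma(7/2, 67/2)
obs 4: x=3 → posterior Inverse-Gamma(4, 67/2)
obs 5: x=3/2 → posterior Inverse-Gamma(9/2, 277/8)
obs 6: x=0 → posterior Inverse-Gamma(5, 313/8)
obs 7: x=5/2 → posterior Inverse-Gamma(11/2, 157/4)
obs 8: x=-3/2 → posterior Inverse-Gamma(6, 395/8)
obs 9: x=2 → posterior Inverse-Gamma(13/2, 399/8)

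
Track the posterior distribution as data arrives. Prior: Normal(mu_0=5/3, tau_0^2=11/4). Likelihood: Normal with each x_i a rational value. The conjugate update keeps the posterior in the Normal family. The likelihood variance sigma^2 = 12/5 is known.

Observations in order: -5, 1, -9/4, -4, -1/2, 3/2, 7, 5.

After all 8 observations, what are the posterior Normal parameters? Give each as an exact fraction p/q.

obs 1: x=-5 → posterior Normal(-195/103, 132/103)
obs 2: x=1 → posterior Normal(-70/79, 66/79)
obs 3: x=-9/4 → posterior Normal(-1055/852, 44/71)
obs 4: x=-4 → posterior Normal(-1935/1072, 33/67)
obs 5: x=-1/2 → posterior Normal(-2045/1292, 132/323)
obs 6: x=3/2 → posterior Normal(-245/216, 22/63)
obs 7: x=7 → posterior Normal(-175/1732, 132/433)
obs 8: x=5 → posterior Normal(925/1952, 33/122)

mu_0=925/1952, tau_0^2=33/122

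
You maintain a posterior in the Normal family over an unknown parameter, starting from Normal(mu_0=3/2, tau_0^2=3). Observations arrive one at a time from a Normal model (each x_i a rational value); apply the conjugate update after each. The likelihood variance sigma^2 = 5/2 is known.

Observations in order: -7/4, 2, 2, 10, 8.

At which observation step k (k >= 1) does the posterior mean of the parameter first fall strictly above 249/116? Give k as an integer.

k = 4

obs 1: x=-7/4 → posterior Normal(-3/11, 15/11)
obs 2: x=2 → posterior Normal(9/17, 15/17)
obs 3: x=2 → posterior Normal(21/23, 15/23)
obs 4: x=10 → posterior Normal(81/29, 15/29)
obs 5: x=8 → posterior Normal(129/35, 3/7)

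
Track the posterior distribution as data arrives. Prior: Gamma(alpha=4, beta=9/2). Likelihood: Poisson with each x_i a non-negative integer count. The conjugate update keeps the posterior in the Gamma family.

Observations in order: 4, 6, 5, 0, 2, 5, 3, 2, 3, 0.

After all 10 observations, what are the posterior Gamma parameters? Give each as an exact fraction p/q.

obs 1: x=4 → posterior Gamma(8, 11/2)
obs 2: x=6 → posterior Gamma(14, 13/2)
obs 3: x=5 → posterior Gamma(19, 15/2)
obs 4: x=0 → posterior Gamma(19, 17/2)
obs 5: x=2 → posterior Gamma(21, 19/2)
obs 6: x=5 → posterior Gamma(26, 21/2)
obs 7: x=3 → posterior Gamma(29, 23/2)
obs 8: x=2 → posterior Gamma(31, 25/2)
obs 9: x=3 → posterior Gamma(34, 27/2)
obs 10: x=0 → posterior Gamma(34, 29/2)

alpha=34, beta=29/2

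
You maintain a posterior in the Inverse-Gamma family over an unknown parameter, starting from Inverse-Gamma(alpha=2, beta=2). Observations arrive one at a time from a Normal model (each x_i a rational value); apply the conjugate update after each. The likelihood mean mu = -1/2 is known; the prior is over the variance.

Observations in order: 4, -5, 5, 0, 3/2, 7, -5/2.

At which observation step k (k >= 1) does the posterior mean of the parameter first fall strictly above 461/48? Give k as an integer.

k = 2

obs 1: x=4 → posterior Inverse-Gamma(5/2, 97/8)
obs 2: x=-5 → posterior Inverse-Gamma(3, 89/4)
obs 3: x=5 → posterior Inverse-Gamma(7/2, 299/8)
obs 4: x=0 → posterior Inverse-Gamma(4, 75/2)
obs 5: x=3/2 → posterior Inverse-Gamma(9/2, 79/2)
obs 6: x=7 → posterior Inverse-Gamma(5, 541/8)
obs 7: x=-5/2 → posterior Inverse-Gamma(11/2, 557/8)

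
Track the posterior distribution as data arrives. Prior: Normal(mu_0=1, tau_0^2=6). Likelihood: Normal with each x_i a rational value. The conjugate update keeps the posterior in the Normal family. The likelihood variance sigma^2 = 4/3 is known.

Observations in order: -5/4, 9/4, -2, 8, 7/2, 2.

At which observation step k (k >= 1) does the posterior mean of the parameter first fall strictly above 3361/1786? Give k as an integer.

k = 5

obs 1: x=-5/4 → posterior Normal(-37/44, 12/11)
obs 2: x=9/4 → posterior Normal(11/20, 3/5)
obs 3: x=-2 → posterior Normal(-7/29, 12/29)
obs 4: x=8 → posterior Normal(65/38, 6/19)
obs 5: x=7/2 → posterior Normal(193/94, 12/47)
obs 6: x=2 → posterior Normal(229/112, 3/14)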